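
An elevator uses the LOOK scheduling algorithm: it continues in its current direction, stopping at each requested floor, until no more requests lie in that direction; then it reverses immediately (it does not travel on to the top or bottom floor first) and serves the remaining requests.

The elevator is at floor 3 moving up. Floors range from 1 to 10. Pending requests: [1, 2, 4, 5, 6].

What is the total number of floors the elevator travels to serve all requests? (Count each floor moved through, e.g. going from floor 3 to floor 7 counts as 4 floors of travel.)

Answer: 8

Derivation:
Start at floor 3 moving up, LOOK stop order: [4, 5, 6, 2, 1]
  3 → 4: |4-3| = 1, total = 1
  4 → 5: |5-4| = 1, total = 2
  5 → 6: |6-5| = 1, total = 3
  6 → 2: |2-6| = 4, total = 7
  2 → 1: |1-2| = 1, total = 8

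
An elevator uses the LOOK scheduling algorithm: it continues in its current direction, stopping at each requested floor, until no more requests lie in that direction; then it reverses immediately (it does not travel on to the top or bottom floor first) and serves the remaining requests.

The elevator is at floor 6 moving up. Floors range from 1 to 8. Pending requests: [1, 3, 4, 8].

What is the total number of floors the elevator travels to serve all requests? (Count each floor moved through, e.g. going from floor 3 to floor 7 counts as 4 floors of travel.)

Answer: 9

Derivation:
Start at floor 6 moving up, LOOK stop order: [8, 4, 3, 1]
  6 → 8: |8-6| = 2, total = 2
  8 → 4: |4-8| = 4, total = 6
  4 → 3: |3-4| = 1, total = 7
  3 → 1: |1-3| = 2, total = 9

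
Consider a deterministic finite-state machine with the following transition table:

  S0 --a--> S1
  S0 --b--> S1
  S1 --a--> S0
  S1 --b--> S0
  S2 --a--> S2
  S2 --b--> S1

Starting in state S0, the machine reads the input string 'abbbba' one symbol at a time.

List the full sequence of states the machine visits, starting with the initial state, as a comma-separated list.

Answer: S0, S1, S0, S1, S0, S1, S0

Derivation:
Start: S0
  read 'a': S0 --a--> S1
  read 'b': S1 --b--> S0
  read 'b': S0 --b--> S1
  read 'b': S1 --b--> S0
  read 'b': S0 --b--> S1
  read 'a': S1 --a--> S0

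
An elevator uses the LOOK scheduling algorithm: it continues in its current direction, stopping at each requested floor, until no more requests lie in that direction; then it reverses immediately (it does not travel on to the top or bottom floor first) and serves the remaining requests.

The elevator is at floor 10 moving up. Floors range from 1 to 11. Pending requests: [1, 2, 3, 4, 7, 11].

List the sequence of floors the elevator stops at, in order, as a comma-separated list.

Answer: 11, 7, 4, 3, 2, 1

Derivation:
Current: 10, moving UP
Serve above first (ascending): [11]
Then reverse, serve below (descending): [7, 4, 3, 2, 1]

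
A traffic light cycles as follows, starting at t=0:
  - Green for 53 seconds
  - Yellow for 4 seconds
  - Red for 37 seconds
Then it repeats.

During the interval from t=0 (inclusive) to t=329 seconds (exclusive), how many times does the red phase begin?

Cycle = 53+4+37 = 94s
red phase starts at t = k*94 + 57 for k=0,1,2,...
Need k*94+57 < 329 → k < 2.894
k ∈ {0, ..., 2} → 3 starts

Answer: 3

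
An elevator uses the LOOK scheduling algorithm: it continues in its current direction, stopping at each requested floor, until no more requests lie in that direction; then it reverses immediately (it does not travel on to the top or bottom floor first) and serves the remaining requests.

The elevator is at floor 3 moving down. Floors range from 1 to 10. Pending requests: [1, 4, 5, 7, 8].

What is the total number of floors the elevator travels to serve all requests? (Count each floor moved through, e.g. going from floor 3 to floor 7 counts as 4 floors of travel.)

Answer: 9

Derivation:
Start at floor 3 moving down, LOOK stop order: [1, 4, 5, 7, 8]
  3 → 1: |1-3| = 2, total = 2
  1 → 4: |4-1| = 3, total = 5
  4 → 5: |5-4| = 1, total = 6
  5 → 7: |7-5| = 2, total = 8
  7 → 8: |8-7| = 1, total = 9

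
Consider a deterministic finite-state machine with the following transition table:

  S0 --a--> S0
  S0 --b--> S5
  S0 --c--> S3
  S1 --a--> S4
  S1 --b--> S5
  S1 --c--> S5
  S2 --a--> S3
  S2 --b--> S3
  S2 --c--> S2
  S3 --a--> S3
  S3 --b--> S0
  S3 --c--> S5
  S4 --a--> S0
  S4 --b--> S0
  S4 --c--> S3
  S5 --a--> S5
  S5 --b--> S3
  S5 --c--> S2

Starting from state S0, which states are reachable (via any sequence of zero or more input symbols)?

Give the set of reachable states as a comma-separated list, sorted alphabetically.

Answer: S0, S2, S3, S5

Derivation:
BFS from S0:
  visit S0: S0--a-->S0 (seen), S0--b-->S5 (new), S0--c-->S3 (new)
  visit S5: S5--a-->S5 (seen), S5--b-->S3 (seen), S5--c-->S2 (new)
  visit S3: S3--a-->S3 (seen), S3--b-->S0 (seen), S3--c-->S5 (seen)
  visit S2: S2--a-->S3 (seen), S2--b-->S3 (seen), S2--c-->S2 (seen)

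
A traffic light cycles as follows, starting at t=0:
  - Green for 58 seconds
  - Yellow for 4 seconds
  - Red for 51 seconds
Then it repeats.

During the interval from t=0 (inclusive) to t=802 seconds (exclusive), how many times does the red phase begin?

Answer: 7

Derivation:
Cycle = 58+4+51 = 113s
red phase starts at t = k*113 + 62 for k=0,1,2,...
Need k*113+62 < 802 → k < 6.549
k ∈ {0, ..., 6} → 7 starts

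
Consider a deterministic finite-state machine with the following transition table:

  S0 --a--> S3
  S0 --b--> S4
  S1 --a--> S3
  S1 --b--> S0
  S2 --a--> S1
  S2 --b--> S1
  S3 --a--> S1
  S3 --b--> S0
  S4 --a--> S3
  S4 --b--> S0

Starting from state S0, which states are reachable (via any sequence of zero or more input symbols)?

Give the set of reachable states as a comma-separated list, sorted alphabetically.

BFS from S0:
  visit S0: S0--a-->S3 (new), S0--b-->S4 (new)
  visit S3: S3--a-->S1 (new), S3--b-->S0 (seen)
  visit S4: S4--a-->S3 (seen), S4--b-->S0 (seen)
  visit S1: S1--a-->S3 (seen), S1--b-->S0 (seen)

Answer: S0, S1, S3, S4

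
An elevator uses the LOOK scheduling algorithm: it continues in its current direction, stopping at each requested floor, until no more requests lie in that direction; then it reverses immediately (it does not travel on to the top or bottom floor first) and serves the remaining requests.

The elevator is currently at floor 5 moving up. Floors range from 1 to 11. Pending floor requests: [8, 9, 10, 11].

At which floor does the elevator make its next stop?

Answer: 8

Derivation:
Current floor: 5, direction: up
Requests above: [8, 9, 10, 11]
Requests below: []
Moving up and requests lie above → nearest above is min([8, 9, 10, 11]) = 8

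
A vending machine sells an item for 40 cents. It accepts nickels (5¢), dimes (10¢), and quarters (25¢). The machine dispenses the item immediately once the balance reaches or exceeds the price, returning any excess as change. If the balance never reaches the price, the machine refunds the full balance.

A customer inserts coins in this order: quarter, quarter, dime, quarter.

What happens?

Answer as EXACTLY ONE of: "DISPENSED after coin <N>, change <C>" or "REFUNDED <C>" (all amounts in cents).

Price: 40¢
Coin 1 (quarter, 25¢): balance = 25¢
Coin 2 (quarter, 25¢): balance = 50¢
  → balance >= price → DISPENSE, change = 50 - 40 = 10¢

Answer: DISPENSED after coin 2, change 10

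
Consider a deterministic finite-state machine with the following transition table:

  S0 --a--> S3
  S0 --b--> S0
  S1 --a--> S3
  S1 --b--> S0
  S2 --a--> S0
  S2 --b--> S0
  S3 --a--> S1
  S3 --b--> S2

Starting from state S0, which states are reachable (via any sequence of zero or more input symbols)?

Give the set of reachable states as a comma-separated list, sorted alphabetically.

BFS from S0:
  visit S0: S0--a-->S3 (new), S0--b-->S0 (seen)
  visit S3: S3--a-->S1 (new), S3--b-->S2 (new)
  visit S1: S1--a-->S3 (seen), S1--b-->S0 (seen)
  visit S2: S2--a-->S0 (seen), S2--b-->S0 (seen)

Answer: S0, S1, S2, S3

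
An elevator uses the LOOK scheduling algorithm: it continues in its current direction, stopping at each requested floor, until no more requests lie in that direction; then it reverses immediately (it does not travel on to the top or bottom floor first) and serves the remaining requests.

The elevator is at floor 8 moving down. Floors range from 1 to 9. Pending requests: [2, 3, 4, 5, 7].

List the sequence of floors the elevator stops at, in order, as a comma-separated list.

Answer: 7, 5, 4, 3, 2

Derivation:
Current: 8, moving DOWN
Serve below first (descending): [7, 5, 4, 3, 2]
Then reverse, serve above (ascending): []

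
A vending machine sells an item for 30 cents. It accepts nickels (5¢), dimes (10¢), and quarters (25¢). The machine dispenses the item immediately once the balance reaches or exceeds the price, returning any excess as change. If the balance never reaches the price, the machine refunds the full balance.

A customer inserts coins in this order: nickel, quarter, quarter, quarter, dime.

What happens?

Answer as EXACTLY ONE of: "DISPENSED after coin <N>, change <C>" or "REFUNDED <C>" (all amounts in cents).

Answer: DISPENSED after coin 2, change 0

Derivation:
Price: 30¢
Coin 1 (nickel, 5¢): balance = 5¢
Coin 2 (quarter, 25¢): balance = 30¢
  → balance >= price → DISPENSE, change = 30 - 30 = 0¢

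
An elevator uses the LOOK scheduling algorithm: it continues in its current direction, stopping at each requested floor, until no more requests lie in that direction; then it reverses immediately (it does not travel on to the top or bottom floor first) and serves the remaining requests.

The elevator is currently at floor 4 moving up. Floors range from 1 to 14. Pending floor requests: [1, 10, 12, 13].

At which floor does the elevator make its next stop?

Current floor: 4, direction: up
Requests above: [10, 12, 13]
Requests below: [1]
Moving up and requests lie above → nearest above is min([10, 12, 13]) = 10

Answer: 10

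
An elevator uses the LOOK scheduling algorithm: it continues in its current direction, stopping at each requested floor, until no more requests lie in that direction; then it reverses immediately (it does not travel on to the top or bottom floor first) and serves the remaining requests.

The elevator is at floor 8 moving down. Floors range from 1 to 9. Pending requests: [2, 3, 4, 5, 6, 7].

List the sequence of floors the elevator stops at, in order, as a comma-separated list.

Current: 8, moving DOWN
Serve below first (descending): [7, 6, 5, 4, 3, 2]
Then reverse, serve above (ascending): []

Answer: 7, 6, 5, 4, 3, 2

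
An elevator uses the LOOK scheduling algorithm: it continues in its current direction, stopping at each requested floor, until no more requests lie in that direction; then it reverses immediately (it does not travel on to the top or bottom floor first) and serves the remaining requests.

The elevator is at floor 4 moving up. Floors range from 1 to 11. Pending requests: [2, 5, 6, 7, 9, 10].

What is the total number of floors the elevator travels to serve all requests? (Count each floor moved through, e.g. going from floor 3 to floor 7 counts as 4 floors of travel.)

Start at floor 4 moving up, LOOK stop order: [5, 6, 7, 9, 10, 2]
  4 → 5: |5-4| = 1, total = 1
  5 → 6: |6-5| = 1, total = 2
  6 → 7: |7-6| = 1, total = 3
  7 → 9: |9-7| = 2, total = 5
  9 → 10: |10-9| = 1, total = 6
  10 → 2: |2-10| = 8, total = 14

Answer: 14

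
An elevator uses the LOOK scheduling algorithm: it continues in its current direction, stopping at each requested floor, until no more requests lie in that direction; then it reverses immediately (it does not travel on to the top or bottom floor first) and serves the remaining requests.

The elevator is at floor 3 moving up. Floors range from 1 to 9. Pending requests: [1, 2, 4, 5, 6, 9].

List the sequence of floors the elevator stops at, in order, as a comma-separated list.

Current: 3, moving UP
Serve above first (ascending): [4, 5, 6, 9]
Then reverse, serve below (descending): [2, 1]

Answer: 4, 5, 6, 9, 2, 1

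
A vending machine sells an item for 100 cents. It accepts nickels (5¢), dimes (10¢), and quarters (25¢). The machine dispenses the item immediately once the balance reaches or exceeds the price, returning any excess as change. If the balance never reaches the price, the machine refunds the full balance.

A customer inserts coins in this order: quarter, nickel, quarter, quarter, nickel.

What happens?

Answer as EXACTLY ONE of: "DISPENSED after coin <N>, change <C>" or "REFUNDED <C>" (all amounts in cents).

Answer: REFUNDED 85

Derivation:
Price: 100¢
Coin 1 (quarter, 25¢): balance = 25¢
Coin 2 (nickel, 5¢): balance = 30¢
Coin 3 (quarter, 25¢): balance = 55¢
Coin 4 (quarter, 25¢): balance = 80¢
Coin 5 (nickel, 5¢): balance = 85¢
All coins inserted, balance 85¢ < price 100¢ → REFUND 85¢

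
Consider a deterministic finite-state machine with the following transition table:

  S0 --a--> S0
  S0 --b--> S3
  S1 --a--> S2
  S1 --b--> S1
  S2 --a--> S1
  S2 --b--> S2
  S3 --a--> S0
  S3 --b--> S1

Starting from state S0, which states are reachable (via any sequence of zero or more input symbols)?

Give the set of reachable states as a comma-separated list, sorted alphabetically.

BFS from S0:
  visit S0: S0--a-->S0 (seen), S0--b-->S3 (new)
  visit S3: S3--a-->S0 (seen), S3--b-->S1 (new)
  visit S1: S1--a-->S2 (new), S1--b-->S1 (seen)
  visit S2: S2--a-->S1 (seen), S2--b-->S2 (seen)

Answer: S0, S1, S2, S3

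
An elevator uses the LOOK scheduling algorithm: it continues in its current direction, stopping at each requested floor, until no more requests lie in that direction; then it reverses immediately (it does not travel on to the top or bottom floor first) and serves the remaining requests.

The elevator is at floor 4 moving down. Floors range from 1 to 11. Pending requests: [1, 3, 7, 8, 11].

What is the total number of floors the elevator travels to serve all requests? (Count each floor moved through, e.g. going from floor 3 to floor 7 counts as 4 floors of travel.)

Answer: 13

Derivation:
Start at floor 4 moving down, LOOK stop order: [3, 1, 7, 8, 11]
  4 → 3: |3-4| = 1, total = 1
  3 → 1: |1-3| = 2, total = 3
  1 → 7: |7-1| = 6, total = 9
  7 → 8: |8-7| = 1, total = 10
  8 → 11: |11-8| = 3, total = 13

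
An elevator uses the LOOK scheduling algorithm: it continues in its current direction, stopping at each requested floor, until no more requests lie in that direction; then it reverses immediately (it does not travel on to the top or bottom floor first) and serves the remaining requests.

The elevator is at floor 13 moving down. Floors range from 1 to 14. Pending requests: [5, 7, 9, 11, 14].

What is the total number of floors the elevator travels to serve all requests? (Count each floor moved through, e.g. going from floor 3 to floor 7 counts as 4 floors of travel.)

Answer: 17

Derivation:
Start at floor 13 moving down, LOOK stop order: [11, 9, 7, 5, 14]
  13 → 11: |11-13| = 2, total = 2
  11 → 9: |9-11| = 2, total = 4
  9 → 7: |7-9| = 2, total = 6
  7 → 5: |5-7| = 2, total = 8
  5 → 14: |14-5| = 9, total = 17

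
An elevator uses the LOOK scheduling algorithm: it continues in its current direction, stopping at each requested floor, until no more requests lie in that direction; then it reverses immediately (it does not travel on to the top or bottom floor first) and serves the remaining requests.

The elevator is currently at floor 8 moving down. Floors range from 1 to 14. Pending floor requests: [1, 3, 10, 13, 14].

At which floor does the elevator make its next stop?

Current floor: 8, direction: down
Requests above: [10, 13, 14]
Requests below: [1, 3]
Moving down and requests lie below → nearest below is max([1, 3]) = 3

Answer: 3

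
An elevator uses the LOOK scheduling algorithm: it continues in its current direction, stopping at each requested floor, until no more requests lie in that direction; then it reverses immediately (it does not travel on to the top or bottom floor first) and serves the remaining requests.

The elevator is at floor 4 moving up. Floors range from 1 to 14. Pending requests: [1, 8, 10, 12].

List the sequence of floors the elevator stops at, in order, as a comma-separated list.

Current: 4, moving UP
Serve above first (ascending): [8, 10, 12]
Then reverse, serve below (descending): [1]

Answer: 8, 10, 12, 1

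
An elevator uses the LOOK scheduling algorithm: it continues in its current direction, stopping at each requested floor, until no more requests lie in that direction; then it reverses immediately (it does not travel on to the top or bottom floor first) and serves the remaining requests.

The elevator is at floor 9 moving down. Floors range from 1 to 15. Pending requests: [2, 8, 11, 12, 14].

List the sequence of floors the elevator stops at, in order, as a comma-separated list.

Answer: 8, 2, 11, 12, 14

Derivation:
Current: 9, moving DOWN
Serve below first (descending): [8, 2]
Then reverse, serve above (ascending): [11, 12, 14]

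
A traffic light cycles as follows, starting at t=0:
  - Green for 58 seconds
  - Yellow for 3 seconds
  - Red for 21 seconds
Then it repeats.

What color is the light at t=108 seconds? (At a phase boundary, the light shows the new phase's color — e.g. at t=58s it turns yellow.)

Answer: green

Derivation:
Cycle length = 58 + 3 + 21 = 82s
t = 108, phase_t = 108 mod 82 = 26
26 < 58 (green end) → GREEN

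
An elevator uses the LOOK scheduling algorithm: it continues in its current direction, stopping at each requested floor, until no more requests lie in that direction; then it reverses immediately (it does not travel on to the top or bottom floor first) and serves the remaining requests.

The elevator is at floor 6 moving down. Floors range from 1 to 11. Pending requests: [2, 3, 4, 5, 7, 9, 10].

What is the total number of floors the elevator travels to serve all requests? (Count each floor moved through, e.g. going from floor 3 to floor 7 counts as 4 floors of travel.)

Answer: 12

Derivation:
Start at floor 6 moving down, LOOK stop order: [5, 4, 3, 2, 7, 9, 10]
  6 → 5: |5-6| = 1, total = 1
  5 → 4: |4-5| = 1, total = 2
  4 → 3: |3-4| = 1, total = 3
  3 → 2: |2-3| = 1, total = 4
  2 → 7: |7-2| = 5, total = 9
  7 → 9: |9-7| = 2, total = 11
  9 → 10: |10-9| = 1, total = 12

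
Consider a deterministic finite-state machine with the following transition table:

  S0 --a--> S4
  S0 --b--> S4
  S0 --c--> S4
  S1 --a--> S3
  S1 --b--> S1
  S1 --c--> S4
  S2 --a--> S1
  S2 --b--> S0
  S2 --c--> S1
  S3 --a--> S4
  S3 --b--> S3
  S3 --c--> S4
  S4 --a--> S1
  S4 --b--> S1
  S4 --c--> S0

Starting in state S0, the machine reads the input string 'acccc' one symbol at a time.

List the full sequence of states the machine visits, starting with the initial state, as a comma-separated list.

Start: S0
  read 'a': S0 --a--> S4
  read 'c': S4 --c--> S0
  read 'c': S0 --c--> S4
  read 'c': S4 --c--> S0
  read 'c': S0 --c--> S4

Answer: S0, S4, S0, S4, S0, S4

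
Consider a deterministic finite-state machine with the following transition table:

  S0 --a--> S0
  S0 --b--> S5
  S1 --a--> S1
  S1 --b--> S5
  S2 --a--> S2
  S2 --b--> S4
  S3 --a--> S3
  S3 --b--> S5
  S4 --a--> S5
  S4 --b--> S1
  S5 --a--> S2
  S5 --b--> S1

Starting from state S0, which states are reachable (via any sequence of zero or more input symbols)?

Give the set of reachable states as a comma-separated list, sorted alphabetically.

Answer: S0, S1, S2, S4, S5

Derivation:
BFS from S0:
  visit S0: S0--a-->S0 (seen), S0--b-->S5 (new)
  visit S5: S5--a-->S2 (new), S5--b-->S1 (new)
  visit S2: S2--a-->S2 (seen), S2--b-->S4 (new)
  visit S1: S1--a-->S1 (seen), S1--b-->S5 (seen)
  visit S4: S4--a-->S5 (seen), S4--b-->S1 (seen)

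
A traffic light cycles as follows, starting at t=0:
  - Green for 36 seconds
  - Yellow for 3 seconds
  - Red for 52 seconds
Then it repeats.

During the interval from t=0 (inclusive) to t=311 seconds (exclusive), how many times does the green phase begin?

Cycle = 36+3+52 = 91s
green phase starts at t = k*91 + 0 for k=0,1,2,...
Need k*91+0 < 311 → k < 3.418
k ∈ {0, ..., 3} → 4 starts

Answer: 4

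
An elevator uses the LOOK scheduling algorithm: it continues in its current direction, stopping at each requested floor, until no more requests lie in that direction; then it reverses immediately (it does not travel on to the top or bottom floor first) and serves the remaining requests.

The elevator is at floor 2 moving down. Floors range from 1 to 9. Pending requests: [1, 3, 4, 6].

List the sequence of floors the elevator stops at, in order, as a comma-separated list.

Current: 2, moving DOWN
Serve below first (descending): [1]
Then reverse, serve above (ascending): [3, 4, 6]

Answer: 1, 3, 4, 6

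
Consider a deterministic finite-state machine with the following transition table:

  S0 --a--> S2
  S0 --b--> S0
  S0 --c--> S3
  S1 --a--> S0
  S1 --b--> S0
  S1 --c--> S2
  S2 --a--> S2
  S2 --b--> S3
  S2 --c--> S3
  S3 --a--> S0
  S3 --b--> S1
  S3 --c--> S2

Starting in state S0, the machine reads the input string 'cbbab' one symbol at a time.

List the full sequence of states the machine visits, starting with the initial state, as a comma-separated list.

Answer: S0, S3, S1, S0, S2, S3

Derivation:
Start: S0
  read 'c': S0 --c--> S3
  read 'b': S3 --b--> S1
  read 'b': S1 --b--> S0
  read 'a': S0 --a--> S2
  read 'b': S2 --b--> S3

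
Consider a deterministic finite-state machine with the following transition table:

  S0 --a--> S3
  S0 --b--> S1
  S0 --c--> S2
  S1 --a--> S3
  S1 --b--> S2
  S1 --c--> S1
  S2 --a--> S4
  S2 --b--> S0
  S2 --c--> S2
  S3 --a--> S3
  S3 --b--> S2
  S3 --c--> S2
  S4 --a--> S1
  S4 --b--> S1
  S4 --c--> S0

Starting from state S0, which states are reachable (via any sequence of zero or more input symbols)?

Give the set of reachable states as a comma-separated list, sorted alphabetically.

Answer: S0, S1, S2, S3, S4

Derivation:
BFS from S0:
  visit S0: S0--a-->S3 (new), S0--b-->S1 (new), S0--c-->S2 (new)
  visit S3: S3--a-->S3 (seen), S3--b-->S2 (seen), S3--c-->S2 (seen)
  visit S1: S1--a-->S3 (seen), S1--b-->S2 (seen), S1--c-->S1 (seen)
  visit S2: S2--a-->S4 (new), S2--b-->S0 (seen), S2--c-->S2 (seen)
  visit S4: S4--a-->S1 (seen), S4--b-->S1 (seen), S4--c-->S0 (seen)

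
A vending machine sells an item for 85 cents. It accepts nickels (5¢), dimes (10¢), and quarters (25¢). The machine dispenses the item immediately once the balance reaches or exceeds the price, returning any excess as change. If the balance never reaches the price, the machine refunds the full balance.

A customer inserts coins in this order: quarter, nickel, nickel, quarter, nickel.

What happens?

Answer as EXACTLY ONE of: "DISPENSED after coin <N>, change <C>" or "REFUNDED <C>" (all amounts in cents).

Answer: REFUNDED 65

Derivation:
Price: 85¢
Coin 1 (quarter, 25¢): balance = 25¢
Coin 2 (nickel, 5¢): balance = 30¢
Coin 3 (nickel, 5¢): balance = 35¢
Coin 4 (quarter, 25¢): balance = 60¢
Coin 5 (nickel, 5¢): balance = 65¢
All coins inserted, balance 65¢ < price 85¢ → REFUND 65¢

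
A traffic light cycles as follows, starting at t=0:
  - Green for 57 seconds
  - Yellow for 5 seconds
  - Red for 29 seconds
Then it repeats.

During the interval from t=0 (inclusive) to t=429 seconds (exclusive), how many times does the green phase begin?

Cycle = 57+5+29 = 91s
green phase starts at t = k*91 + 0 for k=0,1,2,...
Need k*91+0 < 429 → k < 4.714
k ∈ {0, ..., 4} → 5 starts

Answer: 5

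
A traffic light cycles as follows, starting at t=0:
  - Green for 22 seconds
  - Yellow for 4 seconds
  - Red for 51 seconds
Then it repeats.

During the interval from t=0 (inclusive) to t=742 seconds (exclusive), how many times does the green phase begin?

Answer: 10

Derivation:
Cycle = 22+4+51 = 77s
green phase starts at t = k*77 + 0 for k=0,1,2,...
Need k*77+0 < 742 → k < 9.636
k ∈ {0, ..., 9} → 10 starts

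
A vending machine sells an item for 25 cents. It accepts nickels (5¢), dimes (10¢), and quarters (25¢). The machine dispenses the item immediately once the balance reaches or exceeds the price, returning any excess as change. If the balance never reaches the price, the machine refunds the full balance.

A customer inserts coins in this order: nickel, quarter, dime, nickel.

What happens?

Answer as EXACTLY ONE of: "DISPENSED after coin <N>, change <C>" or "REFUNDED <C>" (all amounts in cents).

Price: 25¢
Coin 1 (nickel, 5¢): balance = 5¢
Coin 2 (quarter, 25¢): balance = 30¢
  → balance >= price → DISPENSE, change = 30 - 25 = 5¢

Answer: DISPENSED after coin 2, change 5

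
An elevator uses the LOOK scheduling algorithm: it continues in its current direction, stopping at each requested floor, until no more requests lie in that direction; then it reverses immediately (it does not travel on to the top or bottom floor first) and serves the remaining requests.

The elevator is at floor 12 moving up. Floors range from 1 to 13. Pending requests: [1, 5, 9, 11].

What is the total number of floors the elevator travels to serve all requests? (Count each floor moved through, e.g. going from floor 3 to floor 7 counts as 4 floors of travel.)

Answer: 11

Derivation:
Start at floor 12 moving up, LOOK stop order: [11, 9, 5, 1]
  12 → 11: |11-12| = 1, total = 1
  11 → 9: |9-11| = 2, total = 3
  9 → 5: |5-9| = 4, total = 7
  5 → 1: |1-5| = 4, total = 11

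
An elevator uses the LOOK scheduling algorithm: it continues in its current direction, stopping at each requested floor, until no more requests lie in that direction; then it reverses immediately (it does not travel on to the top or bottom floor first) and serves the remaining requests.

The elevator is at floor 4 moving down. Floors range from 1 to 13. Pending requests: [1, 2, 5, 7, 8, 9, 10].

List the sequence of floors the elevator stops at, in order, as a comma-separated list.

Answer: 2, 1, 5, 7, 8, 9, 10

Derivation:
Current: 4, moving DOWN
Serve below first (descending): [2, 1]
Then reverse, serve above (ascending): [5, 7, 8, 9, 10]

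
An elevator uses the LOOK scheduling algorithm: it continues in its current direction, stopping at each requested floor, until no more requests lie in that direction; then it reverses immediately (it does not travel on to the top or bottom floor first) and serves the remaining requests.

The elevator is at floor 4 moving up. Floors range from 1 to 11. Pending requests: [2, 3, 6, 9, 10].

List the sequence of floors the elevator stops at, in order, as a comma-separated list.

Current: 4, moving UP
Serve above first (ascending): [6, 9, 10]
Then reverse, serve below (descending): [3, 2]

Answer: 6, 9, 10, 3, 2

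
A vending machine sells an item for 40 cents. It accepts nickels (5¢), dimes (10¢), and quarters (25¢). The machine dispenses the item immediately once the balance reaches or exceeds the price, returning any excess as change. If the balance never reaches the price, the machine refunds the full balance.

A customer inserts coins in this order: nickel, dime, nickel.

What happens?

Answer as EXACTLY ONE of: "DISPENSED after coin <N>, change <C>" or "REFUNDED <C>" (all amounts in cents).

Answer: REFUNDED 20

Derivation:
Price: 40¢
Coin 1 (nickel, 5¢): balance = 5¢
Coin 2 (dime, 10¢): balance = 15¢
Coin 3 (nickel, 5¢): balance = 20¢
All coins inserted, balance 20¢ < price 40¢ → REFUND 20¢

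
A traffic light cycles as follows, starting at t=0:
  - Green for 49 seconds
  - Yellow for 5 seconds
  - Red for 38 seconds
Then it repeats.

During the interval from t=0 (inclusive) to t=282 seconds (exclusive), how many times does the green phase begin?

Cycle = 49+5+38 = 92s
green phase starts at t = k*92 + 0 for k=0,1,2,...
Need k*92+0 < 282 → k < 3.065
k ∈ {0, ..., 3} → 4 starts

Answer: 4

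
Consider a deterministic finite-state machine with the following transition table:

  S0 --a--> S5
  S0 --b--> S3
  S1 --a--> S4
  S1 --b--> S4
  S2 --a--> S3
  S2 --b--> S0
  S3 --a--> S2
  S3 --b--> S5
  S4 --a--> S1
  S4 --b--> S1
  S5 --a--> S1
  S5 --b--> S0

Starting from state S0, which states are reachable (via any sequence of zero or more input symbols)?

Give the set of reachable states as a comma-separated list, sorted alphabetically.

BFS from S0:
  visit S0: S0--a-->S5 (new), S0--b-->S3 (new)
  visit S5: S5--a-->S1 (new), S5--b-->S0 (seen)
  visit S3: S3--a-->S2 (new), S3--b-->S5 (seen)
  visit S1: S1--a-->S4 (new), S1--b-->S4 (seen)
  visit S2: S2--a-->S3 (seen), S2--b-->S0 (seen)
  visit S4: S4--a-->S1 (seen), S4--b-->S1 (seen)

Answer: S0, S1, S2, S3, S4, S5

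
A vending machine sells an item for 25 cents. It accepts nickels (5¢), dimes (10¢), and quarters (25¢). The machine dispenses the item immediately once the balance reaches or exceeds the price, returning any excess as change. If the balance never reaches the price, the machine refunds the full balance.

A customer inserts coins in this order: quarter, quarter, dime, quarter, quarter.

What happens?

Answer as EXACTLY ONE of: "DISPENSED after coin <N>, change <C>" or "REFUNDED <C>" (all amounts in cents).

Price: 25¢
Coin 1 (quarter, 25¢): balance = 25¢
  → balance >= price → DISPENSE, change = 25 - 25 = 0¢

Answer: DISPENSED after coin 1, change 0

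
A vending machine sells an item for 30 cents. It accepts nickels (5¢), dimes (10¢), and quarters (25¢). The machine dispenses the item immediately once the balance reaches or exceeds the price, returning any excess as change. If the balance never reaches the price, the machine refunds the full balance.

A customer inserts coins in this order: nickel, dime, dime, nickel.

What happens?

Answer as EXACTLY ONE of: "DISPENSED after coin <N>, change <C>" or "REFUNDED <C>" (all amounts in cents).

Price: 30¢
Coin 1 (nickel, 5¢): balance = 5¢
Coin 2 (dime, 10¢): balance = 15¢
Coin 3 (dime, 10¢): balance = 25¢
Coin 4 (nickel, 5¢): balance = 30¢
  → balance >= price → DISPENSE, change = 30 - 30 = 0¢

Answer: DISPENSED after coin 4, change 0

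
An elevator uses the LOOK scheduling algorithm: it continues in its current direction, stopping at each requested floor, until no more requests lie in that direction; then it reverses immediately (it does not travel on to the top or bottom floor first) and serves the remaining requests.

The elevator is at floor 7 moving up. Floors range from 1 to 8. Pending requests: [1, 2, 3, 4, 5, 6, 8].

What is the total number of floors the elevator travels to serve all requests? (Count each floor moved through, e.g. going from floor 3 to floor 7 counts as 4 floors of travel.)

Answer: 8

Derivation:
Start at floor 7 moving up, LOOK stop order: [8, 6, 5, 4, 3, 2, 1]
  7 → 8: |8-7| = 1, total = 1
  8 → 6: |6-8| = 2, total = 3
  6 → 5: |5-6| = 1, total = 4
  5 → 4: |4-5| = 1, total = 5
  4 → 3: |3-4| = 1, total = 6
  3 → 2: |2-3| = 1, total = 7
  2 → 1: |1-2| = 1, total = 8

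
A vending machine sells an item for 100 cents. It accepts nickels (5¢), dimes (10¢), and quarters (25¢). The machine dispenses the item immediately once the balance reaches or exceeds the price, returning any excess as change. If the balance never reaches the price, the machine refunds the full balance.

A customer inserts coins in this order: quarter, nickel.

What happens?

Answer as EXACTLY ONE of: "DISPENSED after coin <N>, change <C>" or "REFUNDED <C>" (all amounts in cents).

Price: 100¢
Coin 1 (quarter, 25¢): balance = 25¢
Coin 2 (nickel, 5¢): balance = 30¢
All coins inserted, balance 30¢ < price 100¢ → REFUND 30¢

Answer: REFUNDED 30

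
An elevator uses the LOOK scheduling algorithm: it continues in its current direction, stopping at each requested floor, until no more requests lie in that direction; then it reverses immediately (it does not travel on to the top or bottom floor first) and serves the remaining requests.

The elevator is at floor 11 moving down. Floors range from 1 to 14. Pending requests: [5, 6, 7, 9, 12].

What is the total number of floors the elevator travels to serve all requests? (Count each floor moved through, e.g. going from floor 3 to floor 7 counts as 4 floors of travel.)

Answer: 13

Derivation:
Start at floor 11 moving down, LOOK stop order: [9, 7, 6, 5, 12]
  11 → 9: |9-11| = 2, total = 2
  9 → 7: |7-9| = 2, total = 4
  7 → 6: |6-7| = 1, total = 5
  6 → 5: |5-6| = 1, total = 6
  5 → 12: |12-5| = 7, total = 13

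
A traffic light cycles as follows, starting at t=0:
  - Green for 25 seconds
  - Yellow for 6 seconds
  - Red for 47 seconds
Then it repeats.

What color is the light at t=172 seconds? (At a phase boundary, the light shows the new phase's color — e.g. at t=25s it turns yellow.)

Answer: green

Derivation:
Cycle length = 25 + 6 + 47 = 78s
t = 172, phase_t = 172 mod 78 = 16
16 < 25 (green end) → GREEN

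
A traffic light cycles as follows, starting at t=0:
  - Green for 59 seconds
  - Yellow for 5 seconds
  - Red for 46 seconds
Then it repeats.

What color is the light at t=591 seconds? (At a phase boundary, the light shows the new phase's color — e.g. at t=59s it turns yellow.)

Answer: green

Derivation:
Cycle length = 59 + 5 + 46 = 110s
t = 591, phase_t = 591 mod 110 = 41
41 < 59 (green end) → GREEN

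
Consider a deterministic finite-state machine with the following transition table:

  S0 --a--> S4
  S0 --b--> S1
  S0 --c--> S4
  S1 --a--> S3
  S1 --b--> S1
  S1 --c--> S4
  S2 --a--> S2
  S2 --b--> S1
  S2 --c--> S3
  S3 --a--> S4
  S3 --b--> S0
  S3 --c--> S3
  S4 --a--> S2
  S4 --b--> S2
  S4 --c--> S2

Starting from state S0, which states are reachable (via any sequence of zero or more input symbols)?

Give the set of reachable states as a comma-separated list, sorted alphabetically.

BFS from S0:
  visit S0: S0--a-->S4 (new), S0--b-->S1 (new), S0--c-->S4 (seen)
  visit S4: S4--a-->S2 (new), S4--b-->S2 (seen), S4--c-->S2 (seen)
  visit S1: S1--a-->S3 (new), S1--b-->S1 (seen), S1--c-->S4 (seen)
  visit S2: S2--a-->S2 (seen), S2--b-->S1 (seen), S2--c-->S3 (seen)
  visit S3: S3--a-->S4 (seen), S3--b-->S0 (seen), S3--c-->S3 (seen)

Answer: S0, S1, S2, S3, S4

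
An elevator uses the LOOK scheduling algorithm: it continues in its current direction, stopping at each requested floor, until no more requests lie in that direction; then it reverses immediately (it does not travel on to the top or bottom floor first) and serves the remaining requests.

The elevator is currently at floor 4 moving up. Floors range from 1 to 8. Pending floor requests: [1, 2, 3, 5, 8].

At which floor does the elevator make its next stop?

Current floor: 4, direction: up
Requests above: [5, 8]
Requests below: [1, 2, 3]
Moving up and requests lie above → nearest above is min([5, 8]) = 5

Answer: 5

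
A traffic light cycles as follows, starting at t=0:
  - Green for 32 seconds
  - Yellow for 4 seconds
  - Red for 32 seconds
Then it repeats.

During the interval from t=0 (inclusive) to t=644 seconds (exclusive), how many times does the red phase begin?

Cycle = 32+4+32 = 68s
red phase starts at t = k*68 + 36 for k=0,1,2,...
Need k*68+36 < 644 → k < 8.941
k ∈ {0, ..., 8} → 9 starts

Answer: 9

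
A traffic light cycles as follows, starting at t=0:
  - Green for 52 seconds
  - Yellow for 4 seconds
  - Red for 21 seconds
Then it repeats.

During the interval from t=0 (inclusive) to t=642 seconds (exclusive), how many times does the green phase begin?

Answer: 9

Derivation:
Cycle = 52+4+21 = 77s
green phase starts at t = k*77 + 0 for k=0,1,2,...
Need k*77+0 < 642 → k < 8.338
k ∈ {0, ..., 8} → 9 starts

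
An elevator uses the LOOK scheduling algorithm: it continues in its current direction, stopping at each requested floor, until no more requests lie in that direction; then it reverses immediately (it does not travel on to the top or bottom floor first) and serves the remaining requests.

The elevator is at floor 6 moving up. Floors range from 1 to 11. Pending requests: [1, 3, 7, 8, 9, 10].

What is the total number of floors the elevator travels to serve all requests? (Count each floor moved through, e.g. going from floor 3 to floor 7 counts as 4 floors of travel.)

Answer: 13

Derivation:
Start at floor 6 moving up, LOOK stop order: [7, 8, 9, 10, 3, 1]
  6 → 7: |7-6| = 1, total = 1
  7 → 8: |8-7| = 1, total = 2
  8 → 9: |9-8| = 1, total = 3
  9 → 10: |10-9| = 1, total = 4
  10 → 3: |3-10| = 7, total = 11
  3 → 1: |1-3| = 2, total = 13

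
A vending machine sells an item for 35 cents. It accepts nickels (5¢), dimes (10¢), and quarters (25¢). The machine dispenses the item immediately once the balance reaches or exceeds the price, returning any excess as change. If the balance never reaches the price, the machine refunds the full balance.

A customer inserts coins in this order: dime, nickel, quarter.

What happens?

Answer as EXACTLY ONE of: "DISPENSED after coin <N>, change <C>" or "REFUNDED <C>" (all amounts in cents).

Price: 35¢
Coin 1 (dime, 10¢): balance = 10¢
Coin 2 (nickel, 5¢): balance = 15¢
Coin 3 (quarter, 25¢): balance = 40¢
  → balance >= price → DISPENSE, change = 40 - 35 = 5¢

Answer: DISPENSED after coin 3, change 5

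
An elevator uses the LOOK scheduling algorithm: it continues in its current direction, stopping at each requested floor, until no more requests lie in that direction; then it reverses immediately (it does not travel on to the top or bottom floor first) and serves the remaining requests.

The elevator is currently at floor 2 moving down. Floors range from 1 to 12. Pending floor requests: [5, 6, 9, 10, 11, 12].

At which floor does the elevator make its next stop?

Current floor: 2, direction: down
Requests above: [5, 6, 9, 10, 11, 12]
Requests below: []
Moving down but no requests below → reverse; nearest above is min([5, 6, 9, 10, 11, 12]) = 5

Answer: 5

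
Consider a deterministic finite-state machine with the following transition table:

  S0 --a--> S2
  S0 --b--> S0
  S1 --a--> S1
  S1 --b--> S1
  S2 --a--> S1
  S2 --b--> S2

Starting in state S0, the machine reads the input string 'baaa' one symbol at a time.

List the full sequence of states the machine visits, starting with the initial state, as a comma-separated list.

Start: S0
  read 'b': S0 --b--> S0
  read 'a': S0 --a--> S2
  read 'a': S2 --a--> S1
  read 'a': S1 --a--> S1

Answer: S0, S0, S2, S1, S1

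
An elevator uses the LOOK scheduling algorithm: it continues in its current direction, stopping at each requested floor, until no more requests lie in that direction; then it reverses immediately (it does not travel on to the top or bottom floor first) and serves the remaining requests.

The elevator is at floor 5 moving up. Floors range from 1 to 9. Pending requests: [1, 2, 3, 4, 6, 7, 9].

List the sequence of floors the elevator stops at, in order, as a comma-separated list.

Current: 5, moving UP
Serve above first (ascending): [6, 7, 9]
Then reverse, serve below (descending): [4, 3, 2, 1]

Answer: 6, 7, 9, 4, 3, 2, 1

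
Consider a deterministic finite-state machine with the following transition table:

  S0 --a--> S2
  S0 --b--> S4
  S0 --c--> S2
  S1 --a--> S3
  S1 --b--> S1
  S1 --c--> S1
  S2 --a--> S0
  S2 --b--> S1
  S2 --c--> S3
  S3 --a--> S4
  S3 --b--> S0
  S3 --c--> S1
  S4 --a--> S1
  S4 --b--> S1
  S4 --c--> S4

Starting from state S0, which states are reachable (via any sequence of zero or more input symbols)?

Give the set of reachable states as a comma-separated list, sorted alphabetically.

BFS from S0:
  visit S0: S0--a-->S2 (new), S0--b-->S4 (new), S0--c-->S2 (seen)
  visit S2: S2--a-->S0 (seen), S2--b-->S1 (new), S2--c-->S3 (new)
  visit S4: S4--a-->S1 (seen), S4--b-->S1 (seen), S4--c-->S4 (seen)
  visit S1: S1--a-->S3 (seen), S1--b-->S1 (seen), S1--c-->S1 (seen)
  visit S3: S3--a-->S4 (seen), S3--b-->S0 (seen), S3--c-->S1 (seen)

Answer: S0, S1, S2, S3, S4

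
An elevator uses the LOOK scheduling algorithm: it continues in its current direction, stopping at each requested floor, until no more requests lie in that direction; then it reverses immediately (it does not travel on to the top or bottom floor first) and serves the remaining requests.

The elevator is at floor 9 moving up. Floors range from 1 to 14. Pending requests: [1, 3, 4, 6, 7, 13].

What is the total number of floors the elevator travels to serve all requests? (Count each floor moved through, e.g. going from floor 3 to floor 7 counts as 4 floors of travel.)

Answer: 16

Derivation:
Start at floor 9 moving up, LOOK stop order: [13, 7, 6, 4, 3, 1]
  9 → 13: |13-9| = 4, total = 4
  13 → 7: |7-13| = 6, total = 10
  7 → 6: |6-7| = 1, total = 11
  6 → 4: |4-6| = 2, total = 13
  4 → 3: |3-4| = 1, total = 14
  3 → 1: |1-3| = 2, total = 16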